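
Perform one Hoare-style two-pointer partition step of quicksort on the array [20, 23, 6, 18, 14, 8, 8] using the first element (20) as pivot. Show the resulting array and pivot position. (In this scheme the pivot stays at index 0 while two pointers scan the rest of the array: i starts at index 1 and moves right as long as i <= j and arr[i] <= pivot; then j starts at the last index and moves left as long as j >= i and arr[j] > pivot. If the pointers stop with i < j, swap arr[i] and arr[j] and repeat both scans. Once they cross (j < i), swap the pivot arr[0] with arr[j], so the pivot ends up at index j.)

Hoare-style two-pointer partition with pivot = 20:

Initial array: [20, 23, 6, 18, 14, 8, 8]

Pointers start at i = 1, j = 6.
i stops at index 1 (arr[1]=23 > 20), j stops at index 6 (arr[6]=8 <= 20): swap arr[1] and arr[6], array becomes [20, 8, 6, 18, 14, 8, 23]
i ends at 6, j ends at 5: the pointers have crossed (j < i), so scanning stops.

Swap pivot arr[0] with arr[5] to place pivot at position 5: [8, 8, 6, 18, 14, 20, 23]
Pivot position: 5

After partitioning with pivot 20, the array becomes [8, 8, 6, 18, 14, 20, 23]. The pivot is placed at index 5. All elements to the left of the pivot are <= 20, and all elements to the right are > 20.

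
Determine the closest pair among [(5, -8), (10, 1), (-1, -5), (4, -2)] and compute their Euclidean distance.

Computing all pairwise distances among 4 points:

d((5, -8), (10, 1)) = 10.2956
d((5, -8), (-1, -5)) = 6.7082
d((5, -8), (4, -2)) = 6.0828
d((10, 1), (-1, -5)) = 12.53
d((10, 1), (4, -2)) = 6.7082
d((-1, -5), (4, -2)) = 5.831 <-- minimum

Closest pair: (-1, -5) and (4, -2) with distance 5.831

The closest pair is (-1, -5) and (4, -2) with Euclidean distance 5.831. For 4 points, brute-force pairwise comparison is shown above. For large n, the divide-and-conquer algorithm (sort by x, recurse on halves, check the dividing strip) achieves O(n log n).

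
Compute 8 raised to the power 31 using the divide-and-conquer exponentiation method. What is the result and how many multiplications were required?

Computing 8^31 by squaring (build up from 8^1; each line after the first costs one multiplication):

8^1 = 8
8^2 = (8^1)^2 = 8^2 = 64
8^3 = 8 * 8^2 = 8 * 64 = 512
8^6 = (8^3)^2 = 512^2 = 262144
8^7 = 8 * 8^6 = 8 * 262144 = 2097152
8^14 = (8^7)^2 = 2097152^2 = 4398046511104
8^15 = 8 * 8^14 = 8 * 4398046511104 = 35184372088832
8^30 = (8^15)^2 = 35184372088832^2 = 1237940039285380274899124224
8^31 = 8 * 8^30 = 8 * 1237940039285380274899124224 = 9903520314283042199192993792

Result: 9903520314283042199192993792
Multiplications needed: 8 (8 lines after 8^1)

8^31 = 9903520314283042199192993792. Using exponentiation by squaring, this requires 8 multiplications. The key idea: if the exponent is even, square the half-power; if odd, multiply by the base once.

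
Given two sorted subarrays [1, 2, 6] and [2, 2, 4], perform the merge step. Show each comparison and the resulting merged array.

Merging process:

Compare 1 vs 2: take 1 from left. Merged: [1]
Compare 2 vs 2: take 2 from left. Merged: [1, 2]
Compare 6 vs 2: take 2 from right. Merged: [1, 2, 2]
Compare 6 vs 2: take 2 from right. Merged: [1, 2, 2, 2]
Compare 6 vs 4: take 4 from right. Merged: [1, 2, 2, 2, 4]
Append remaining from left: [6]. Merged: [1, 2, 2, 2, 4, 6]

Final merged array: [1, 2, 2, 2, 4, 6]
Total comparisons: 5

The merged array is [1, 2, 2, 2, 4, 6], requiring 5 comparisons. The merge step runs in O(n) time where n is the total number of elements.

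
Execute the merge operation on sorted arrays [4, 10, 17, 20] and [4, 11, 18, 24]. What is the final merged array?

Merging process:

Compare 4 vs 4: take 4 from left. Merged: [4]
Compare 10 vs 4: take 4 from right. Merged: [4, 4]
Compare 10 vs 11: take 10 from left. Merged: [4, 4, 10]
Compare 17 vs 11: take 11 from right. Merged: [4, 4, 10, 11]
Compare 17 vs 18: take 17 from left. Merged: [4, 4, 10, 11, 17]
Compare 20 vs 18: take 18 from right. Merged: [4, 4, 10, 11, 17, 18]
Compare 20 vs 24: take 20 from left. Merged: [4, 4, 10, 11, 17, 18, 20]
Append remaining from right: [24]. Merged: [4, 4, 10, 11, 17, 18, 20, 24]

Final merged array: [4, 4, 10, 11, 17, 18, 20, 24]
Total comparisons: 7

The merged array is [4, 4, 10, 11, 17, 18, 20, 24], requiring 7 comparisons. The merge step runs in O(n) time where n is the total number of elements.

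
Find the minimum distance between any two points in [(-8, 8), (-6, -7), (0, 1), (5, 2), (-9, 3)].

Computing all pairwise distances among 5 points:

d((-8, 8), (-6, -7)) = 15.1327
d((-8, 8), (0, 1)) = 10.6301
d((-8, 8), (5, 2)) = 14.3178
d((-8, 8), (-9, 3)) = 5.099 <-- minimum
d((-6, -7), (0, 1)) = 10.0
d((-6, -7), (5, 2)) = 14.2127
d((-6, -7), (-9, 3)) = 10.4403
d((0, 1), (5, 2)) = 5.099 <-- minimum
d((0, 1), (-9, 3)) = 9.2195
d((5, 2), (-9, 3)) = 14.0357

Minimum distance: 5.099 (tie among 2 pairs: (-8, 8) and (-9, 3); (0, 1) and (5, 2))

The minimum Euclidean distance is 5.099. There is a tie: 2 pairs achieve this minimum — (-8, 8) and (-9, 3); (0, 1) and (5, 2). Any of these is a valid closest pair. For 5 points, brute-force pairwise comparison is shown above. For large n, the divide-and-conquer algorithm (sort by x, recurse on halves, check the dividing strip) achieves O(n log n).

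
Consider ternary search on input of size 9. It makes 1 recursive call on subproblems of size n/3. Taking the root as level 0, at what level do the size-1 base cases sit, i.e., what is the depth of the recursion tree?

For divide and conquer with division factor 3:

Problem sizes at each level:
Level 0: 9
Level 1: 3
Level 2: 1

The root is level 0 and the size-1 base case is level 2 (the tree spans levels 0 through 2, i.e. 3 levels counting the root), so the depth is the number of divisions: log_3(9) = 2

The recursion tree depth is log_3(9) = 2. At each level, the problem size is divided by 3, so it takes 2 divisions to reduce to a base case of size 1. The algorithm makes 1 recursive call at each level.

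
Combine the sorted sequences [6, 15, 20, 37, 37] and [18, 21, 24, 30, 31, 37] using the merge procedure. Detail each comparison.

Merging process:

Compare 6 vs 18: take 6 from left. Merged: [6]
Compare 15 vs 18: take 15 from left. Merged: [6, 15]
Compare 20 vs 18: take 18 from right. Merged: [6, 15, 18]
Compare 20 vs 21: take 20 from left. Merged: [6, 15, 18, 20]
Compare 37 vs 21: take 21 from right. Merged: [6, 15, 18, 20, 21]
Compare 37 vs 24: take 24 from right. Merged: [6, 15, 18, 20, 21, 24]
Compare 37 vs 30: take 30 from right. Merged: [6, 15, 18, 20, 21, 24, 30]
Compare 37 vs 31: take 31 from right. Merged: [6, 15, 18, 20, 21, 24, 30, 31]
Compare 37 vs 37: take 37 from left. Merged: [6, 15, 18, 20, 21, 24, 30, 31, 37]
Compare 37 vs 37: take 37 from left. Merged: [6, 15, 18, 20, 21, 24, 30, 31, 37, 37]
Append remaining from right: [37]. Merged: [6, 15, 18, 20, 21, 24, 30, 31, 37, 37, 37]

Final merged array: [6, 15, 18, 20, 21, 24, 30, 31, 37, 37, 37]
Total comparisons: 10

The merged array is [6, 15, 18, 20, 21, 24, 30, 31, 37, 37, 37], requiring 10 comparisons. The merge step runs in O(n) time where n is the total number of elements.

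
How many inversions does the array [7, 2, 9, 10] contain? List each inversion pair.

Finding inversions in [7, 2, 9, 10]:

(0, 1): arr[0]=7 > arr[1]=2

Total inversions: 1

The array has 1 inversion(s): (0,1). Each pair (i,j) satisfies i < j and arr[i] > arr[j].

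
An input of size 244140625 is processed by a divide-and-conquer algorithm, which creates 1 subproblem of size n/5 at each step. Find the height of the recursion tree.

For divide and conquer with division factor 5:

Problem sizes at each level:
Level 0: 244140625
Level 1: 48828125
Level 2: 9765625
Level 3: 1953125
Level 4: 390625
Level 5: 78125
Level 6: 15625
Level 7: 3125
Level 8: 625
Level 9: 125
Level 10: 25
Level 11: 5
Level 12: 1

The root is level 0 and the size-1 base case is level 12 (the tree spans levels 0 through 12, i.e. 13 levels counting the root), so the depth is the number of divisions: log_5(244140625) = 12

The recursion tree depth is log_5(244140625) = 12. At each level, the problem size is divided by 5, so it takes 12 divisions to reduce to a base case of size 1. The algorithm makes 1 recursive call at each level.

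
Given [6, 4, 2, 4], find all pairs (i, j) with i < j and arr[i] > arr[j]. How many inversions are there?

Finding inversions in [6, 4, 2, 4]:

(0, 1): arr[0]=6 > arr[1]=4
(0, 2): arr[0]=6 > arr[2]=2
(0, 3): arr[0]=6 > arr[3]=4
(1, 2): arr[1]=4 > arr[2]=2

Total inversions: 4

The array has 4 inversion(s): (0,1), (0,2), (0,3), (1,2). Each pair (i,j) satisfies i < j and arr[i] > arr[j].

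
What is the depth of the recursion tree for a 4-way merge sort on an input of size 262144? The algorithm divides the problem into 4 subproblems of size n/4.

For divide and conquer with division factor 4:

Problem sizes at each level:
Level 0: 262144
Level 1: 65536
Level 2: 16384
Level 3: 4096
Level 4: 1024
Level 5: 256
Level 6: 64
Level 7: 16
Level 8: 4
Level 9: 1

The root is level 0 and the size-1 base case is level 9 (the tree spans levels 0 through 9, i.e. 10 levels counting the root), so the depth is the number of divisions: log_4(262144) = 9

The recursion tree depth is log_4(262144) = 9. At each level, the problem size is divided by 4, so it takes 9 divisions to reduce to a base case of size 1. The algorithm makes 4 recursive calls at each level.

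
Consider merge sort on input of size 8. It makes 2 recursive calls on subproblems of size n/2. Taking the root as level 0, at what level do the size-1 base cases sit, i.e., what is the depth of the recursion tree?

For divide and conquer with division factor 2:

Problem sizes at each level:
Level 0: 8
Level 1: 4
Level 2: 2
Level 3: 1

The root is level 0 and the size-1 base case is level 3 (the tree spans levels 0 through 3, i.e. 4 levels counting the root), so the depth is the number of divisions: log_2(8) = 3

The recursion tree depth is log_2(8) = 3. At each level, the problem size is divided by 2, so it takes 3 divisions to reduce to a base case of size 1. The algorithm makes 2 recursive calls at each level.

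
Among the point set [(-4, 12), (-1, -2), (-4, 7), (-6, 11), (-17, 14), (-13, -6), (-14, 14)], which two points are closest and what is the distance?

Computing all pairwise distances among 7 points:

d((-4, 12), (-1, -2)) = 14.3178
d((-4, 12), (-4, 7)) = 5.0
d((-4, 12), (-6, 11)) = 2.2361 <-- minimum
d((-4, 12), (-17, 14)) = 13.1529
d((-4, 12), (-13, -6)) = 20.1246
d((-4, 12), (-14, 14)) = 10.198
d((-1, -2), (-4, 7)) = 9.4868
d((-1, -2), (-6, 11)) = 13.9284
d((-1, -2), (-17, 14)) = 22.6274
d((-1, -2), (-13, -6)) = 12.6491
d((-1, -2), (-14, 14)) = 20.6155
d((-4, 7), (-6, 11)) = 4.4721
d((-4, 7), (-17, 14)) = 14.7648
d((-4, 7), (-13, -6)) = 15.8114
d((-4, 7), (-14, 14)) = 12.2066
d((-6, 11), (-17, 14)) = 11.4018
d((-6, 11), (-13, -6)) = 18.3848
d((-6, 11), (-14, 14)) = 8.544
d((-17, 14), (-13, -6)) = 20.3961
d((-17, 14), (-14, 14)) = 3.0
d((-13, -6), (-14, 14)) = 20.025

Closest pair: (-4, 12) and (-6, 11) with distance 2.2361

The closest pair is (-4, 12) and (-6, 11) with Euclidean distance 2.2361. For 7 points, brute-force pairwise comparison is shown above. For large n, the divide-and-conquer algorithm (sort by x, recurse on halves, check the dividing strip) achieves O(n log n).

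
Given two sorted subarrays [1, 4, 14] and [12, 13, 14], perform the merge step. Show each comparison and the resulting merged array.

Merging process:

Compare 1 vs 12: take 1 from left. Merged: [1]
Compare 4 vs 12: take 4 from left. Merged: [1, 4]
Compare 14 vs 12: take 12 from right. Merged: [1, 4, 12]
Compare 14 vs 13: take 13 from right. Merged: [1, 4, 12, 13]
Compare 14 vs 14: take 14 from left. Merged: [1, 4, 12, 13, 14]
Append remaining from right: [14]. Merged: [1, 4, 12, 13, 14, 14]

Final merged array: [1, 4, 12, 13, 14, 14]
Total comparisons: 5

The merged array is [1, 4, 12, 13, 14, 14], requiring 5 comparisons. The merge step runs in O(n) time where n is the total number of elements.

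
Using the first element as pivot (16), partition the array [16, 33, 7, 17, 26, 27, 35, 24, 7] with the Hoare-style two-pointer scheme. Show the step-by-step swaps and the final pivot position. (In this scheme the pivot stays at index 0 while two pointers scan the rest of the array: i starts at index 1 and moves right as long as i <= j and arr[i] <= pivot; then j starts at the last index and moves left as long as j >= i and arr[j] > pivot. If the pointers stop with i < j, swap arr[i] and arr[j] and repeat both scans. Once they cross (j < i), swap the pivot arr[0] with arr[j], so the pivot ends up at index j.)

Hoare-style two-pointer partition with pivot = 16:

Initial array: [16, 33, 7, 17, 26, 27, 35, 24, 7]

Pointers start at i = 1, j = 8.
i stops at index 1 (arr[1]=33 > 16), j stops at index 8 (arr[8]=7 <= 16): swap arr[1] and arr[8], array becomes [16, 7, 7, 17, 26, 27, 35, 24, 33]
i ends at 3, j ends at 2: the pointers have crossed (j < i), so scanning stops.

Swap pivot arr[0] with arr[2] to place pivot at position 2: [7, 7, 16, 17, 26, 27, 35, 24, 33]
Pivot position: 2

After partitioning with pivot 16, the array becomes [7, 7, 16, 17, 26, 27, 35, 24, 33]. The pivot is placed at index 2. All elements to the left of the pivot are <= 16, and all elements to the right are > 16.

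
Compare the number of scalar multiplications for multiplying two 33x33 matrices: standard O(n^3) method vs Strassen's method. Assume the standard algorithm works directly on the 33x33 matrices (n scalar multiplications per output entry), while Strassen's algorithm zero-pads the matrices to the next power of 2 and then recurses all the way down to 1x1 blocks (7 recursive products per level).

Matrix multiplication for 33x33 matrices:

Strassen's algorithm requires power-of-2 dimensions. Pad 33x33 to 64x64 (next power of 2).

Standard algorithm: 33^3 = 35937 multiplications
Strassen's algorithm: 7^(log2(64)) = 7^6 = 117649 multiplications
Difference: 35937 - 117649 = -81712 (Strassen uses MORE here due to padding overhead — for small or just-over-power-of-2 n, padding can outweigh the per-level savings)

Standard: 35937 multiplications (33^3). Strassen: 117649 multiplications (7^6, after padding to 64x64). Strassen reduces 8 recursive multiplications to 7 at each level.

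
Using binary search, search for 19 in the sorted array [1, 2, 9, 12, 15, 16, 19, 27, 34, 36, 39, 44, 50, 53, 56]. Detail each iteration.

Binary search for 19 in [1, 2, 9, 12, 15, 16, 19, 27, 34, 36, 39, 44, 50, 53, 56]:

lo=0, hi=14, mid=7, arr[mid]=27 -> 27 > 19, search left half
lo=0, hi=6, mid=3, arr[mid]=12 -> 12 < 19, search right half
lo=4, hi=6, mid=5, arr[mid]=16 -> 16 < 19, search right half
lo=6, hi=6, mid=6, arr[mid]=19 -> Found target at index 6!

Binary search finds 19 at index 6 after 4 comparisons. The search repeatedly halves the search space by comparing with the middle element.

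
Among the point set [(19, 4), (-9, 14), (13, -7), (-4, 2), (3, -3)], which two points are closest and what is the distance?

Computing all pairwise distances among 5 points:

d((19, 4), (-9, 14)) = 29.7321
d((19, 4), (13, -7)) = 12.53
d((19, 4), (-4, 2)) = 23.0868
d((19, 4), (3, -3)) = 17.4642
d((-9, 14), (13, -7)) = 30.4138
d((-9, 14), (-4, 2)) = 13.0
d((-9, 14), (3, -3)) = 20.8087
d((13, -7), (-4, 2)) = 19.2354
d((13, -7), (3, -3)) = 10.7703
d((-4, 2), (3, -3)) = 8.6023 <-- minimum

Closest pair: (-4, 2) and (3, -3) with distance 8.6023

The closest pair is (-4, 2) and (3, -3) with Euclidean distance 8.6023. For 5 points, brute-force pairwise comparison is shown above. For large n, the divide-and-conquer algorithm (sort by x, recurse on halves, check the dividing strip) achieves O(n log n).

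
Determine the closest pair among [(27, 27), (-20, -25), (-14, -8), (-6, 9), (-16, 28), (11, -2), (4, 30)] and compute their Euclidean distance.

Computing all pairwise distances among 7 points:

d((27, 27), (-20, -25)) = 70.0928
d((27, 27), (-14, -8)) = 53.9073
d((27, 27), (-6, 9)) = 37.5899
d((27, 27), (-16, 28)) = 43.0116
d((27, 27), (11, -2)) = 33.121
d((27, 27), (4, 30)) = 23.1948
d((-20, -25), (-14, -8)) = 18.0278 <-- minimum
d((-20, -25), (-6, 9)) = 36.7696
d((-20, -25), (-16, 28)) = 53.1507
d((-20, -25), (11, -2)) = 38.6005
d((-20, -25), (4, 30)) = 60.0083
d((-14, -8), (-6, 9)) = 18.7883
d((-14, -8), (-16, 28)) = 36.0555
d((-14, -8), (11, -2)) = 25.7099
d((-14, -8), (4, 30)) = 42.0476
d((-6, 9), (-16, 28)) = 21.4709
d((-6, 9), (11, -2)) = 20.2485
d((-6, 9), (4, 30)) = 23.2594
d((-16, 28), (11, -2)) = 40.3609
d((-16, 28), (4, 30)) = 20.0998
d((11, -2), (4, 30)) = 32.7567

Closest pair: (-20, -25) and (-14, -8) with distance 18.0278

The closest pair is (-20, -25) and (-14, -8) with Euclidean distance 18.0278. For 7 points, brute-force pairwise comparison is shown above. For large n, the divide-and-conquer algorithm (sort by x, recurse on halves, check the dividing strip) achieves O(n log n).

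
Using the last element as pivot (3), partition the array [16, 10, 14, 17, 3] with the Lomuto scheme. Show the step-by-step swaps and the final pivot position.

Lomuto partition with pivot = 3:

Initial array: [16, 10, 14, 17, 3]

arr[0]=16 > 3: no swap
arr[1]=10 > 3: no swap
arr[2]=14 > 3: no swap
arr[3]=17 > 3: no swap

Place pivot at position 0: [3, 10, 14, 17, 16]
Pivot position: 0

After partitioning with pivot 3, the array becomes [3, 10, 14, 17, 16]. The pivot is placed at index 0. All elements to the left of the pivot are <= 3, and all elements to the right are > 3.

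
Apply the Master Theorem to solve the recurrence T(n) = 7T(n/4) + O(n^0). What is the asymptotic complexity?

Master Theorem for T(n) = 7T(n/4) + O(n^0):

a = 7, b = 4, c = 0
log_b(a) = log_4(7) = 1.4037

Case 1: c = 0 < log_4(7) = 1.4037
T(n) = O(n^(log_4 7))

For T(n) = 7T(n/4) + O(n^0): log_4(7) = 1.4037. This is Case 1 of the Master Theorem (c < log_b(a), work dominated by leaves), giving O(n^(log_4 7)).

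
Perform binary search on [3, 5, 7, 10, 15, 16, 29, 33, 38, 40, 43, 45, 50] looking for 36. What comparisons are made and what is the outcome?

Binary search for 36 in [3, 5, 7, 10, 15, 16, 29, 33, 38, 40, 43, 45, 50]:

lo=0, hi=12, mid=6, arr[mid]=29 -> 29 < 36, search right half
lo=7, hi=12, mid=9, arr[mid]=40 -> 40 > 36, search left half
lo=7, hi=8, mid=7, arr[mid]=33 -> 33 < 36, search right half
lo=8, hi=8, mid=8, arr[mid]=38 -> 38 > 36, search left half
lo=8 > hi=7, target 36 not found

Binary search determines that 36 is not in the array after 4 comparisons. The search space was exhausted without finding the target.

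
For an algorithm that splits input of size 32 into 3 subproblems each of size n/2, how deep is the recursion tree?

For divide and conquer with division factor 2:

Problem sizes at each level:
Level 0: 32
Level 1: 16
Level 2: 8
Level 3: 4
Level 4: 2
Level 5: 1

The root is level 0 and the size-1 base case is level 5 (the tree spans levels 0 through 5, i.e. 6 levels counting the root), so the depth is the number of divisions: log_2(32) = 5

The recursion tree depth is log_2(32) = 5. At each level, the problem size is divided by 2, so it takes 5 divisions to reduce to a base case of size 1. The algorithm makes 3 recursive calls at each level.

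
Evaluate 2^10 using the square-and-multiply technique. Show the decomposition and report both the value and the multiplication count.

Computing 2^10 by squaring (build up from 2^1; each line after the first costs one multiplication):

2^1 = 2
2^2 = (2^1)^2 = 2^2 = 4
2^4 = (2^2)^2 = 4^2 = 16
2^5 = 2 * 2^4 = 2 * 16 = 32
2^10 = (2^5)^2 = 32^2 = 1024

Result: 1024
Multiplications needed: 4 (4 lines after 2^1)

2^10 = 1024. Using exponentiation by squaring, this requires 4 multiplications. The key idea: if the exponent is even, square the half-power; if odd, multiply by the base once.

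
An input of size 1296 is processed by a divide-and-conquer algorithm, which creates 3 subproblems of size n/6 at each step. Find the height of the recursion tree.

For divide and conquer with division factor 6:

Problem sizes at each level:
Level 0: 1296
Level 1: 216
Level 2: 36
Level 3: 6
Level 4: 1

The root is level 0 and the size-1 base case is level 4 (the tree spans levels 0 through 4, i.e. 5 levels counting the root), so the depth is the number of divisions: log_6(1296) = 4

The recursion tree depth is log_6(1296) = 4. At each level, the problem size is divided by 6, so it takes 4 divisions to reduce to a base case of size 1. The algorithm makes 3 recursive calls at each level.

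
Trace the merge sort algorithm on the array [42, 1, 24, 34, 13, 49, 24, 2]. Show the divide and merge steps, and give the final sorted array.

Merge sort trace:

Split: [42, 1, 24, 34, 13, 49, 24, 2] -> [42, 1, 24, 34] and [13, 49, 24, 2]
  Split: [42, 1, 24, 34] -> [42, 1] and [24, 34]
    Split: [42, 1] -> [42] and [1]
    Merge: [42] + [1] -> [1, 42]
    Split: [24, 34] -> [24] and [34]
    Merge: [24] + [34] -> [24, 34]
  Merge: [1, 42] + [24, 34] -> [1, 24, 34, 42]
  Split: [13, 49, 24, 2] -> [13, 49] and [24, 2]
    Split: [13, 49] -> [13] and [49]
    Merge: [13] + [49] -> [13, 49]
    Split: [24, 2] -> [24] and [2]
    Merge: [24] + [2] -> [2, 24]
  Merge: [13, 49] + [2, 24] -> [2, 13, 24, 49]
Merge: [1, 24, 34, 42] + [2, 13, 24, 49] -> [1, 2, 13, 24, 24, 34, 42, 49]

Final sorted array: [1, 2, 13, 24, 24, 34, 42, 49]

The merge sort proceeds by recursively splitting the array and merging sorted halves.
After all merges, the sorted array is [1, 2, 13, 24, 24, 34, 42, 49].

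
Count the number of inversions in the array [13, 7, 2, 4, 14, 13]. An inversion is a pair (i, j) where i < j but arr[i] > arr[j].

Finding inversions in [13, 7, 2, 4, 14, 13]:

(0, 1): arr[0]=13 > arr[1]=7
(0, 2): arr[0]=13 > arr[2]=2
(0, 3): arr[0]=13 > arr[3]=4
(1, 2): arr[1]=7 > arr[2]=2
(1, 3): arr[1]=7 > arr[3]=4
(4, 5): arr[4]=14 > arr[5]=13

Total inversions: 6

The array has 6 inversion(s): (0,1), (0,2), (0,3), (1,2), (1,3), (4,5). Each pair (i,j) satisfies i < j and arr[i] > arr[j].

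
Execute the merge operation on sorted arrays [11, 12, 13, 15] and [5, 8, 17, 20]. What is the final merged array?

Merging process:

Compare 11 vs 5: take 5 from right. Merged: [5]
Compare 11 vs 8: take 8 from right. Merged: [5, 8]
Compare 11 vs 17: take 11 from left. Merged: [5, 8, 11]
Compare 12 vs 17: take 12 from left. Merged: [5, 8, 11, 12]
Compare 13 vs 17: take 13 from left. Merged: [5, 8, 11, 12, 13]
Compare 15 vs 17: take 15 from left. Merged: [5, 8, 11, 12, 13, 15]
Append remaining from right: [17, 20]. Merged: [5, 8, 11, 12, 13, 15, 17, 20]

Final merged array: [5, 8, 11, 12, 13, 15, 17, 20]
Total comparisons: 6

The merged array is [5, 8, 11, 12, 13, 15, 17, 20], requiring 6 comparisons. The merge step runs in O(n) time where n is the total number of elements.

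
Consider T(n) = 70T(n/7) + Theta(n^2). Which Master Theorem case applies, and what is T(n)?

Master Theorem for T(n) = 70T(n/7) + O(n^2):

a = 70, b = 7, c = 2
log_b(a) = log_7(70) = 2.1833

Case 1: c = 2 < log_7(70) = 2.1833
T(n) = O(n^(log_7 70))

For T(n) = 70T(n/7) + O(n^2): log_7(70) = 2.1833. This is Case 1 of the Master Theorem (c < log_b(a), work dominated by leaves), giving O(n^(log_7 70)).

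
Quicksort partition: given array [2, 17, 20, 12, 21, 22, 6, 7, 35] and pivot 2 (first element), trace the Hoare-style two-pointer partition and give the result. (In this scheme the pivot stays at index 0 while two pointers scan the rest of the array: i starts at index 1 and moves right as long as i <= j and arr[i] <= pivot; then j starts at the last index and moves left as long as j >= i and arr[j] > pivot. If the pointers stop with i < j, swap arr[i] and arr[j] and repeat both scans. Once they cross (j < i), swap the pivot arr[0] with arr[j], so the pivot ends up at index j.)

Hoare-style two-pointer partition with pivot = 2:

Initial array: [2, 17, 20, 12, 21, 22, 6, 7, 35]

Pointers start at i = 1, j = 8.
i ends at 1, j ends at 0: the pointers have crossed (j < i), so scanning stops.

j = 0, so swapping arr[0] with arr[j] leaves the pivot at position 0: [2, 17, 20, 12, 21, 22, 6, 7, 35]
Pivot position: 0

After partitioning with pivot 2, the array becomes [2, 17, 20, 12, 21, 22, 6, 7, 35]. The pivot is placed at index 0. All elements to the left of the pivot are <= 2, and all elements to the right are > 2.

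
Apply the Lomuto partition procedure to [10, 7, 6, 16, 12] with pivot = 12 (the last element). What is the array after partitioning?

Lomuto partition with pivot = 12:

Initial array: [10, 7, 6, 16, 12]

arr[0]=10 <= 12: swap with position 0, array becomes [10, 7, 6, 16, 12]
arr[1]=7 <= 12: swap with position 1, array becomes [10, 7, 6, 16, 12]
arr[2]=6 <= 12: swap with position 2, array becomes [10, 7, 6, 16, 12]
arr[3]=16 > 12: no swap

Place pivot at position 3: [10, 7, 6, 12, 16]
Pivot position: 3

After partitioning with pivot 12, the array becomes [10, 7, 6, 12, 16]. The pivot is placed at index 3. All elements to the left of the pivot are <= 12, and all elements to the right are > 12.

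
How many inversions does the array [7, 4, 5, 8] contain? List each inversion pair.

Finding inversions in [7, 4, 5, 8]:

(0, 1): arr[0]=7 > arr[1]=4
(0, 2): arr[0]=7 > arr[2]=5

Total inversions: 2

The array has 2 inversion(s): (0,1), (0,2). Each pair (i,j) satisfies i < j and arr[i] > arr[j].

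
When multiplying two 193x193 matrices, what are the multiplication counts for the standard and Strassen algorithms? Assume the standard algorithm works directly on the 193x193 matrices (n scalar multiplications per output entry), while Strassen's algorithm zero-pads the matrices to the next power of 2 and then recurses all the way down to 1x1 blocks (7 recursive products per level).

Matrix multiplication for 193x193 matrices:

Strassen's algorithm requires power-of-2 dimensions. Pad 193x193 to 256x256 (next power of 2).

Standard algorithm: 193^3 = 7189057 multiplications
Strassen's algorithm: 7^(log2(256)) = 7^8 = 5764801 multiplications
Savings: 7189057 - 5764801 = 1424256 multiplications

Standard: 7189057 multiplications (193^3). Strassen: 5764801 multiplications (7^8, after padding to 256x256). Strassen reduces 8 recursive multiplications to 7 at each level.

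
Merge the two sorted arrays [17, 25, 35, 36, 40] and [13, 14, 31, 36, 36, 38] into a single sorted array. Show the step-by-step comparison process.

Merging process:

Compare 17 vs 13: take 13 from right. Merged: [13]
Compare 17 vs 14: take 14 from right. Merged: [13, 14]
Compare 17 vs 31: take 17 from left. Merged: [13, 14, 17]
Compare 25 vs 31: take 25 from left. Merged: [13, 14, 17, 25]
Compare 35 vs 31: take 31 from right. Merged: [13, 14, 17, 25, 31]
Compare 35 vs 36: take 35 from left. Merged: [13, 14, 17, 25, 31, 35]
Compare 36 vs 36: take 36 from left. Merged: [13, 14, 17, 25, 31, 35, 36]
Compare 40 vs 36: take 36 from right. Merged: [13, 14, 17, 25, 31, 35, 36, 36]
Compare 40 vs 36: take 36 from right. Merged: [13, 14, 17, 25, 31, 35, 36, 36, 36]
Compare 40 vs 38: take 38 from right. Merged: [13, 14, 17, 25, 31, 35, 36, 36, 36, 38]
Append remaining from left: [40]. Merged: [13, 14, 17, 25, 31, 35, 36, 36, 36, 38, 40]

Final merged array: [13, 14, 17, 25, 31, 35, 36, 36, 36, 38, 40]
Total comparisons: 10

The merged array is [13, 14, 17, 25, 31, 35, 36, 36, 36, 38, 40], requiring 10 comparisons. The merge step runs in O(n) time where n is the total number of elements.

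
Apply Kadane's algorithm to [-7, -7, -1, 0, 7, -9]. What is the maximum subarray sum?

Using Kadane's algorithm on [-7, -7, -1, 0, 7, -9]:

Scanning through the array:
Position 1 (value -7): max_ending_here = -7, max_so_far = -7
Position 2 (value -1): max_ending_here = -1, max_so_far = -1
Position 3 (value 0): max_ending_here = 0, max_so_far = 0
Position 4 (value 7): max_ending_here = 7, max_so_far = 7
Position 5 (value -9): max_ending_here = -2, max_so_far = 7

Maximum subarray: [0, 7]
Maximum sum: 7

The maximum subarray is [0, 7] with sum 7. This subarray runs from index 3 to index 4.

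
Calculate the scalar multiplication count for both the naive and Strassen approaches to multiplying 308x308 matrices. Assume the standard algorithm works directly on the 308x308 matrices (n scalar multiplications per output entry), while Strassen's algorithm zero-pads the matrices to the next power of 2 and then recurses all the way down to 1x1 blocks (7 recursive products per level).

Matrix multiplication for 308x308 matrices:

Strassen's algorithm requires power-of-2 dimensions. Pad 308x308 to 512x512 (next power of 2).

Standard algorithm: 308^3 = 29218112 multiplications
Strassen's algorithm: 7^(log2(512)) = 7^9 = 40353607 multiplications
Difference: 29218112 - 40353607 = -11135495 (Strassen uses MORE here due to padding overhead — for small or just-over-power-of-2 n, padding can outweigh the per-level savings)

Standard: 29218112 multiplications (308^3). Strassen: 40353607 multiplications (7^9, after padding to 512x512). Strassen reduces 8 recursive multiplications to 7 at each level.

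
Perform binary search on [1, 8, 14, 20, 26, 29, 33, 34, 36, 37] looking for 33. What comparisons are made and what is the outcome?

Binary search for 33 in [1, 8, 14, 20, 26, 29, 33, 34, 36, 37]:

lo=0, hi=9, mid=4, arr[mid]=26 -> 26 < 33, search right half
lo=5, hi=9, mid=7, arr[mid]=34 -> 34 > 33, search left half
lo=5, hi=6, mid=5, arr[mid]=29 -> 29 < 33, search right half
lo=6, hi=6, mid=6, arr[mid]=33 -> Found target at index 6!

Binary search finds 33 at index 6 after 4 comparisons. The search repeatedly halves the search space by comparing with the middle element.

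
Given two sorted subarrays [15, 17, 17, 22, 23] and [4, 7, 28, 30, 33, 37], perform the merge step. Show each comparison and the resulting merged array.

Merging process:

Compare 15 vs 4: take 4 from right. Merged: [4]
Compare 15 vs 7: take 7 from right. Merged: [4, 7]
Compare 15 vs 28: take 15 from left. Merged: [4, 7, 15]
Compare 17 vs 28: take 17 from left. Merged: [4, 7, 15, 17]
Compare 17 vs 28: take 17 from left. Merged: [4, 7, 15, 17, 17]
Compare 22 vs 28: take 22 from left. Merged: [4, 7, 15, 17, 17, 22]
Compare 23 vs 28: take 23 from left. Merged: [4, 7, 15, 17, 17, 22, 23]
Append remaining from right: [28, 30, 33, 37]. Merged: [4, 7, 15, 17, 17, 22, 23, 28, 30, 33, 37]

Final merged array: [4, 7, 15, 17, 17, 22, 23, 28, 30, 33, 37]
Total comparisons: 7

The merged array is [4, 7, 15, 17, 17, 22, 23, 28, 30, 33, 37], requiring 7 comparisons. The merge step runs in O(n) time where n is the total number of elements.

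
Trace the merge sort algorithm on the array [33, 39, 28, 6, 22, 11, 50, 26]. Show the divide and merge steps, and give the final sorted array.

Merge sort trace:

Split: [33, 39, 28, 6, 22, 11, 50, 26] -> [33, 39, 28, 6] and [22, 11, 50, 26]
  Split: [33, 39, 28, 6] -> [33, 39] and [28, 6]
    Split: [33, 39] -> [33] and [39]
    Merge: [33] + [39] -> [33, 39]
    Split: [28, 6] -> [28] and [6]
    Merge: [28] + [6] -> [6, 28]
  Merge: [33, 39] + [6, 28] -> [6, 28, 33, 39]
  Split: [22, 11, 50, 26] -> [22, 11] and [50, 26]
    Split: [22, 11] -> [22] and [11]
    Merge: [22] + [11] -> [11, 22]
    Split: [50, 26] -> [50] and [26]
    Merge: [50] + [26] -> [26, 50]
  Merge: [11, 22] + [26, 50] -> [11, 22, 26, 50]
Merge: [6, 28, 33, 39] + [11, 22, 26, 50] -> [6, 11, 22, 26, 28, 33, 39, 50]

Final sorted array: [6, 11, 22, 26, 28, 33, 39, 50]

The merge sort proceeds by recursively splitting the array and merging sorted halves.
After all merges, the sorted array is [6, 11, 22, 26, 28, 33, 39, 50].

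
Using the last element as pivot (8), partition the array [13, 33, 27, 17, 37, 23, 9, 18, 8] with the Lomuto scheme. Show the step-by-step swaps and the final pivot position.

Lomuto partition with pivot = 8:

Initial array: [13, 33, 27, 17, 37, 23, 9, 18, 8]

arr[0]=13 > 8: no swap
arr[1]=33 > 8: no swap
arr[2]=27 > 8: no swap
arr[3]=17 > 8: no swap
arr[4]=37 > 8: no swap
arr[5]=23 > 8: no swap
arr[6]=9 > 8: no swap
arr[7]=18 > 8: no swap

Place pivot at position 0: [8, 33, 27, 17, 37, 23, 9, 18, 13]
Pivot position: 0

After partitioning with pivot 8, the array becomes [8, 33, 27, 17, 37, 23, 9, 18, 13]. The pivot is placed at index 0. All elements to the left of the pivot are <= 8, and all elements to the right are > 8.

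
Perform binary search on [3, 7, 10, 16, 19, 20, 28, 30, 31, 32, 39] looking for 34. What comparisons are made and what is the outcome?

Binary search for 34 in [3, 7, 10, 16, 19, 20, 28, 30, 31, 32, 39]:

lo=0, hi=10, mid=5, arr[mid]=20 -> 20 < 34, search right half
lo=6, hi=10, mid=8, arr[mid]=31 -> 31 < 34, search right half
lo=9, hi=10, mid=9, arr[mid]=32 -> 32 < 34, search right half
lo=10, hi=10, mid=10, arr[mid]=39 -> 39 > 34, search left half
lo=10 > hi=9, target 34 not found

Binary search determines that 34 is not in the array after 4 comparisons. The search space was exhausted without finding the target.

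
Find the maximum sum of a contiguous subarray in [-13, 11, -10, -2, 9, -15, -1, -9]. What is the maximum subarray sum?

Using Kadane's algorithm on [-13, 11, -10, -2, 9, -15, -1, -9]:

Scanning through the array:
Position 1 (value 11): max_ending_here = 11, max_so_far = 11
Position 2 (value -10): max_ending_here = 1, max_so_far = 11
Position 3 (value -2): max_ending_here = -1, max_so_far = 11
Position 4 (value 9): max_ending_here = 9, max_so_far = 11
Position 5 (value -15): max_ending_here = -6, max_so_far = 11
Position 6 (value -1): max_ending_here = -1, max_so_far = 11
Position 7 (value -9): max_ending_here = -9, max_so_far = 11

Maximum subarray: [11]
Maximum sum: 11

The maximum subarray is [11] with sum 11. This subarray runs from index 1 to index 1.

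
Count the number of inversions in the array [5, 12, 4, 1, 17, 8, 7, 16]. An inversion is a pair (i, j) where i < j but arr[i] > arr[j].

Finding inversions in [5, 12, 4, 1, 17, 8, 7, 16]:

(0, 2): arr[0]=5 > arr[2]=4
(0, 3): arr[0]=5 > arr[3]=1
(1, 2): arr[1]=12 > arr[2]=4
(1, 3): arr[1]=12 > arr[3]=1
(1, 5): arr[1]=12 > arr[5]=8
(1, 6): arr[1]=12 > arr[6]=7
(2, 3): arr[2]=4 > arr[3]=1
(4, 5): arr[4]=17 > arr[5]=8
(4, 6): arr[4]=17 > arr[6]=7
(4, 7): arr[4]=17 > arr[7]=16
(5, 6): arr[5]=8 > arr[6]=7

Total inversions: 11

The array has 11 inversion(s): (0,2), (0,3), (1,2), (1,3), (1,5), (1,6), (2,3), (4,5), (4,6), (4,7), (5,6). Each pair (i,j) satisfies i < j and arr[i] > arr[j].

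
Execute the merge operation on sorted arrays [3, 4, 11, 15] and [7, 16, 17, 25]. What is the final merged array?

Merging process:

Compare 3 vs 7: take 3 from left. Merged: [3]
Compare 4 vs 7: take 4 from left. Merged: [3, 4]
Compare 11 vs 7: take 7 from right. Merged: [3, 4, 7]
Compare 11 vs 16: take 11 from left. Merged: [3, 4, 7, 11]
Compare 15 vs 16: take 15 from left. Merged: [3, 4, 7, 11, 15]
Append remaining from right: [16, 17, 25]. Merged: [3, 4, 7, 11, 15, 16, 17, 25]

Final merged array: [3, 4, 7, 11, 15, 16, 17, 25]
Total comparisons: 5

The merged array is [3, 4, 7, 11, 15, 16, 17, 25], requiring 5 comparisons. The merge step runs in O(n) time where n is the total number of elements.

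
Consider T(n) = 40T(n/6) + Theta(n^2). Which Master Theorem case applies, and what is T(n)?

Master Theorem for T(n) = 40T(n/6) + O(n^2):

a = 40, b = 6, c = 2
log_b(a) = log_6(40) = 2.0588

Case 1: c = 2 < log_6(40) = 2.0588
T(n) = O(n^(log_6 40))

For T(n) = 40T(n/6) + O(n^2): log_6(40) = 2.0588. This is Case 1 of the Master Theorem (c < log_b(a), work dominated by leaves), giving O(n^(log_6 40)).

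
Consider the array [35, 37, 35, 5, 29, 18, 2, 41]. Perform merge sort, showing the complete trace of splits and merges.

Merge sort trace:

Split: [35, 37, 35, 5, 29, 18, 2, 41] -> [35, 37, 35, 5] and [29, 18, 2, 41]
  Split: [35, 37, 35, 5] -> [35, 37] and [35, 5]
    Split: [35, 37] -> [35] and [37]
    Merge: [35] + [37] -> [35, 37]
    Split: [35, 5] -> [35] and [5]
    Merge: [35] + [5] -> [5, 35]
  Merge: [35, 37] + [5, 35] -> [5, 35, 35, 37]
  Split: [29, 18, 2, 41] -> [29, 18] and [2, 41]
    Split: [29, 18] -> [29] and [18]
    Merge: [29] + [18] -> [18, 29]
    Split: [2, 41] -> [2] and [41]
    Merge: [2] + [41] -> [2, 41]
  Merge: [18, 29] + [2, 41] -> [2, 18, 29, 41]
Merge: [5, 35, 35, 37] + [2, 18, 29, 41] -> [2, 5, 18, 29, 35, 35, 37, 41]

Final sorted array: [2, 5, 18, 29, 35, 35, 37, 41]

The merge sort proceeds by recursively splitting the array and merging sorted halves.
After all merges, the sorted array is [2, 5, 18, 29, 35, 35, 37, 41].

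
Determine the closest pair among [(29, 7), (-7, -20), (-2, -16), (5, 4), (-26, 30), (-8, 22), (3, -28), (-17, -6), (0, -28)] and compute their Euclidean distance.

Computing all pairwise distances among 9 points:

d((29, 7), (-7, -20)) = 45.0
d((29, 7), (-2, -16)) = 38.6005
d((29, 7), (5, 4)) = 24.1868
d((29, 7), (-26, 30)) = 59.6154
d((29, 7), (-8, 22)) = 39.9249
d((29, 7), (3, -28)) = 43.6005
d((29, 7), (-17, -6)) = 47.8017
d((29, 7), (0, -28)) = 45.4533
d((-7, -20), (-2, -16)) = 6.4031
d((-7, -20), (5, 4)) = 26.8328
d((-7, -20), (-26, 30)) = 53.4883
d((-7, -20), (-8, 22)) = 42.0119
d((-7, -20), (3, -28)) = 12.8062
d((-7, -20), (-17, -6)) = 17.2047
d((-7, -20), (0, -28)) = 10.6301
d((-2, -16), (5, 4)) = 21.1896
d((-2, -16), (-26, 30)) = 51.8845
d((-2, -16), (-8, 22)) = 38.4708
d((-2, -16), (3, -28)) = 13.0
d((-2, -16), (-17, -6)) = 18.0278
d((-2, -16), (0, -28)) = 12.1655
d((5, 4), (-26, 30)) = 40.4599
d((5, 4), (-8, 22)) = 22.2036
d((5, 4), (3, -28)) = 32.0624
d((5, 4), (-17, -6)) = 24.1661
d((5, 4), (0, -28)) = 32.3883
d((-26, 30), (-8, 22)) = 19.6977
d((-26, 30), (3, -28)) = 64.846
d((-26, 30), (-17, -6)) = 37.108
d((-26, 30), (0, -28)) = 63.561
d((-8, 22), (3, -28)) = 51.1957
d((-8, 22), (-17, -6)) = 29.4109
d((-8, 22), (0, -28)) = 50.636
d((3, -28), (-17, -6)) = 29.7321
d((3, -28), (0, -28)) = 3.0 <-- minimum
d((-17, -6), (0, -28)) = 27.8029

Closest pair: (3, -28) and (0, -28) with distance 3.0

The closest pair is (3, -28) and (0, -28) with Euclidean distance 3.0. For 9 points, brute-force pairwise comparison is shown above. For large n, the divide-and-conquer algorithm (sort by x, recurse on halves, check the dividing strip) achieves O(n log n).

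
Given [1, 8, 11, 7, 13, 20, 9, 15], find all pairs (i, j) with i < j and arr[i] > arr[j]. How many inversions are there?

Finding inversions in [1, 8, 11, 7, 13, 20, 9, 15]:

(1, 3): arr[1]=8 > arr[3]=7
(2, 3): arr[2]=11 > arr[3]=7
(2, 6): arr[2]=11 > arr[6]=9
(4, 6): arr[4]=13 > arr[6]=9
(5, 6): arr[5]=20 > arr[6]=9
(5, 7): arr[5]=20 > arr[7]=15

Total inversions: 6

The array has 6 inversion(s): (1,3), (2,3), (2,6), (4,6), (5,6), (5,7). Each pair (i,j) satisfies i < j and arr[i] > arr[j].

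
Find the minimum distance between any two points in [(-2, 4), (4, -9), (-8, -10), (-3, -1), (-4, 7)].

Computing all pairwise distances among 5 points:

d((-2, 4), (4, -9)) = 14.3178
d((-2, 4), (-8, -10)) = 15.2315
d((-2, 4), (-3, -1)) = 5.099
d((-2, 4), (-4, 7)) = 3.6056 <-- minimum
d((4, -9), (-8, -10)) = 12.0416
d((4, -9), (-3, -1)) = 10.6301
d((4, -9), (-4, 7)) = 17.8885
d((-8, -10), (-3, -1)) = 10.2956
d((-8, -10), (-4, 7)) = 17.4642
d((-3, -1), (-4, 7)) = 8.0623

Closest pair: (-2, 4) and (-4, 7) with distance 3.6056

The closest pair is (-2, 4) and (-4, 7) with Euclidean distance 3.6056. For 5 points, brute-force pairwise comparison is shown above. For large n, the divide-and-conquer algorithm (sort by x, recurse on halves, check the dividing strip) achieves O(n log n).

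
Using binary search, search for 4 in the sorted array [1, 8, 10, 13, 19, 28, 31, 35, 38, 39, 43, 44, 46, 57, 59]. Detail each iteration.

Binary search for 4 in [1, 8, 10, 13, 19, 28, 31, 35, 38, 39, 43, 44, 46, 57, 59]:

lo=0, hi=14, mid=7, arr[mid]=35 -> 35 > 4, search left half
lo=0, hi=6, mid=3, arr[mid]=13 -> 13 > 4, search left half
lo=0, hi=2, mid=1, arr[mid]=8 -> 8 > 4, search left half
lo=0, hi=0, mid=0, arr[mid]=1 -> 1 < 4, search right half
lo=1 > hi=0, target 4 not found

Binary search determines that 4 is not in the array after 4 comparisons. The search space was exhausted without finding the target.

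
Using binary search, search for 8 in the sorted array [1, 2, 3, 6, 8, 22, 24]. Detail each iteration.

Binary search for 8 in [1, 2, 3, 6, 8, 22, 24]:

lo=0, hi=6, mid=3, arr[mid]=6 -> 6 < 8, search right half
lo=4, hi=6, mid=5, arr[mid]=22 -> 22 > 8, search left half
lo=4, hi=4, mid=4, arr[mid]=8 -> Found target at index 4!

Binary search finds 8 at index 4 after 3 comparisons. The search repeatedly halves the search space by comparing with the middle element.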